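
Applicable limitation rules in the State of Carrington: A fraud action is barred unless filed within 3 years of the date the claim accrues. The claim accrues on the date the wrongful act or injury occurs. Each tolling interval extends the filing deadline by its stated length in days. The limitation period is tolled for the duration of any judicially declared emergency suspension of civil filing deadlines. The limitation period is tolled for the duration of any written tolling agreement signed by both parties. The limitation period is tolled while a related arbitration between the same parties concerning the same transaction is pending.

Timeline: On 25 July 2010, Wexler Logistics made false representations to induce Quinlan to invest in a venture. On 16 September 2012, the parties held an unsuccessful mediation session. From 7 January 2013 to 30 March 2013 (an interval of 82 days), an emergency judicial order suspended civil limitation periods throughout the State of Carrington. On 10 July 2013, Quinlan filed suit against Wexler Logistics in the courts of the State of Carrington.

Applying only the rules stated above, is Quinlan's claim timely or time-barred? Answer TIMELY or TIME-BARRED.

TIMELY

The claim accrued on 25 July 2010, when the wrongful act occurred.
The untolled deadline — 3 years after 25 July 2010 — is 25 July 2013.
The period was tolled for 82 days by the emergency suspension of filing deadlines (7 January 2013 to 30 March 2013), pushing the deadline to 15 October 2013.
None of the other events listed affects the running of the period under the stated rules.
The 10 July 2013 filing precedes the 15 October 2013 deadline; the claim is timely.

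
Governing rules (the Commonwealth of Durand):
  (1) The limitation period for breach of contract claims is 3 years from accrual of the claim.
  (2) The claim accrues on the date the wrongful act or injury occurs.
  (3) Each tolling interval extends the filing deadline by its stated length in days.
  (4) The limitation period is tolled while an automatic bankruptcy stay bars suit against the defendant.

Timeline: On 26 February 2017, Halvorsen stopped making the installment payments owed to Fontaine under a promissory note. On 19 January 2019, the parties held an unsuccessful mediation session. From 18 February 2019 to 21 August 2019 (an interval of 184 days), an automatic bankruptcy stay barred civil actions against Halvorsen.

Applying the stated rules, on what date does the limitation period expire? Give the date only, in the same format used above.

The limitation period began to run on 26 February 2017.
The untolled deadline — 3 years after 26 February 2017 — is 26 February 2020.
The automatic bankruptcy stay from 18 February 2019 to 21 August 2019 tolled the period for 184 days, extending the deadline to 28 August 2020.
Nothing else in the chronology tolls or restarts the period.

28 August 2020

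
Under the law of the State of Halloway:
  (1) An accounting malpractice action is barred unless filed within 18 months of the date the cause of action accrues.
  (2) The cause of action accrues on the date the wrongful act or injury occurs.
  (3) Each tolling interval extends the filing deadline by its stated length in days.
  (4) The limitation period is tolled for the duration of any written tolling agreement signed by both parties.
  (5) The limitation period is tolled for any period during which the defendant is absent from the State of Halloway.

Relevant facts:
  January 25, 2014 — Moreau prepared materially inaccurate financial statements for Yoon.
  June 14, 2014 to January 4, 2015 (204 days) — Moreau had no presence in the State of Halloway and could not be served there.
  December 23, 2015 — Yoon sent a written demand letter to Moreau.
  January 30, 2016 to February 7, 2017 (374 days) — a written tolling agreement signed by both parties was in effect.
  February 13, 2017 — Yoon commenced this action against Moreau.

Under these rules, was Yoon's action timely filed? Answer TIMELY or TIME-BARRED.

The cause of action accrued on January 25, 2014, the date of the act.
The untolled deadline — 18 months after January 25, 2014 — is July 25, 2015.
Because the defendant's absence from the jurisdiction ran from June 14, 2014 to January 4, 2015, the deadline is extended by 204 days to February 14, 2016.
Because the written tolling agreement ran from January 30, 2016 to February 7, 2017, the deadline is extended by 374 days to February 22, 2017.
Nothing else in the chronology tolls or restarts the period.
The February 13, 2017 filing precedes the February 22, 2017 deadline; the claim is timely.

TIMELY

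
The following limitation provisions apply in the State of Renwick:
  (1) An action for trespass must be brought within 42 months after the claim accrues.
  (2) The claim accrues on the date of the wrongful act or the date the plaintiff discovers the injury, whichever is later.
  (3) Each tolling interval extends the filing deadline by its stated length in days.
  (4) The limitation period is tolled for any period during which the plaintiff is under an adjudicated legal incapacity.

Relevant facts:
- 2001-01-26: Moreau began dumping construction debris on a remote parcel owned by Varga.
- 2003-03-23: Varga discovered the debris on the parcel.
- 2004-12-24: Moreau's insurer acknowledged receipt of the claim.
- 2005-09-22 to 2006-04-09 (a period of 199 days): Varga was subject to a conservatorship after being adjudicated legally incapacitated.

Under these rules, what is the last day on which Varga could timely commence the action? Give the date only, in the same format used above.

2007-04-10

Because discovery on 2003-03-23 post-dates the 2001-01-26 act, accrual under the later-of rule falls on 2003-03-23.
Adding the 42 months base period to 2003-03-23 gives a deadline of 2006-09-23, before any tolling.
Because the plaintiff's legal incapacity ran from 2005-09-22 to 2006-04-09, the deadline is extended by 199 days to 2007-04-10.
The other events in the timeline have no effect on the limitation period under the stated rules.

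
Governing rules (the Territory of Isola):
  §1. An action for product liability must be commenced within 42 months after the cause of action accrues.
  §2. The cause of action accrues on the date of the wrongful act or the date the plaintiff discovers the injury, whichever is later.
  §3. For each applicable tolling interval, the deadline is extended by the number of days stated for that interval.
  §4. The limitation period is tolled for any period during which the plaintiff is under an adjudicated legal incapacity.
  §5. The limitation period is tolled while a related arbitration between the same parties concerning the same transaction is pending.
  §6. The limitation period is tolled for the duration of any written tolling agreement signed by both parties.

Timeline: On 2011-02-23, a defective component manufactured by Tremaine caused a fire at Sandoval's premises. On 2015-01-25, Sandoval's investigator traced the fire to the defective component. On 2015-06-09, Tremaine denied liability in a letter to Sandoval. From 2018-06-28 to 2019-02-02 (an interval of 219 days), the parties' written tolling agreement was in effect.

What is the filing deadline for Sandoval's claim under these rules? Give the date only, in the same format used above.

2019-03-01

Taking the later of the act (2011-02-23) and discovery (2015-01-25), the claim accrued on 2015-01-25.
Adding the 42 months base period to 2015-01-25 gives a deadline of 2018-07-25, before any tolling.
Because the written tolling agreement ran from 2018-06-28 to 2019-02-02, the deadline is extended by 219 days to 2019-03-01.
The other events in the timeline have no effect on the limitation period under the stated rules.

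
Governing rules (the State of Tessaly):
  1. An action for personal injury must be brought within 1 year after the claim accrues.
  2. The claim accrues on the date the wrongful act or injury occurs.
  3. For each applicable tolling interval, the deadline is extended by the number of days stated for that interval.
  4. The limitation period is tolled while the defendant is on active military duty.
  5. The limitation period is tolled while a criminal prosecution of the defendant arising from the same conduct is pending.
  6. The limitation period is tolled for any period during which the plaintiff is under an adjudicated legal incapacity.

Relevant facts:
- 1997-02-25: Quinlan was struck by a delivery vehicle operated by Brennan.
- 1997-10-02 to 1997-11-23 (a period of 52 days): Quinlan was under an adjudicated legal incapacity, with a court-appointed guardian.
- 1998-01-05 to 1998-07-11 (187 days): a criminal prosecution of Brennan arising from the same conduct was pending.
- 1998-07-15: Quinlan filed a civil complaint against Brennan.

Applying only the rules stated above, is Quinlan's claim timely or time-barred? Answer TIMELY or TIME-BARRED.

The claim accrued on 1997-02-25, the date of the act.
Adding the 1 year base period to 1997-02-25 gives a deadline of 1998-02-25, before any tolling.
Because the plaintiff's legal incapacity ran from 1997-10-02 to 1997-11-23, the deadline is extended by 52 days to 1998-04-18.
The period was tolled for 187 days by the pending criminal prosecution (1998-01-05 to 1998-07-11), pushing the deadline to 1998-10-22.
Quinlan filed on 1998-07-15, before the 1998-10-22 deadline, so the action is timely.

TIMELY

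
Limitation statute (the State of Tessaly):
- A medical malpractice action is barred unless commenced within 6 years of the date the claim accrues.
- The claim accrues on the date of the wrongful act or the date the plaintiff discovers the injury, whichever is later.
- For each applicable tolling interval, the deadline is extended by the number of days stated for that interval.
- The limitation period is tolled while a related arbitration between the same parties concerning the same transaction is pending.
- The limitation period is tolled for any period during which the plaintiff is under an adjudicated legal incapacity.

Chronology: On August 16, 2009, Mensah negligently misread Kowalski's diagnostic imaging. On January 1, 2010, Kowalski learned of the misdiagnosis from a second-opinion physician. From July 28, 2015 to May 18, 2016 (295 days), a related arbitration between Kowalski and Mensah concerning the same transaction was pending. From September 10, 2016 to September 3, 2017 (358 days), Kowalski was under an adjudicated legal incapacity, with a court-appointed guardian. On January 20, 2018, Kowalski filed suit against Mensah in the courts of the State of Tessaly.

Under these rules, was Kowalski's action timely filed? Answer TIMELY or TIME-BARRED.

TIME-BARRED

Because discovery on January 1, 2010 post-dates the August 16, 2009 act, accrual under the later-of rule falls on January 1, 2010.
The untolled deadline — 6 years after January 1, 2010 — is January 1, 2016.
The period was tolled for 295 days by the pending related arbitration (July 28, 2015 to May 18, 2016), pushing the deadline to October 22, 2016.
The plaintiff's legal incapacity from September 10, 2016 to September 3, 2017 tolled the period for 358 days, extending the deadline to October 15, 2017.
The January 20, 2018 filing falls after the October 15, 2017 deadline; the claim is time-barred.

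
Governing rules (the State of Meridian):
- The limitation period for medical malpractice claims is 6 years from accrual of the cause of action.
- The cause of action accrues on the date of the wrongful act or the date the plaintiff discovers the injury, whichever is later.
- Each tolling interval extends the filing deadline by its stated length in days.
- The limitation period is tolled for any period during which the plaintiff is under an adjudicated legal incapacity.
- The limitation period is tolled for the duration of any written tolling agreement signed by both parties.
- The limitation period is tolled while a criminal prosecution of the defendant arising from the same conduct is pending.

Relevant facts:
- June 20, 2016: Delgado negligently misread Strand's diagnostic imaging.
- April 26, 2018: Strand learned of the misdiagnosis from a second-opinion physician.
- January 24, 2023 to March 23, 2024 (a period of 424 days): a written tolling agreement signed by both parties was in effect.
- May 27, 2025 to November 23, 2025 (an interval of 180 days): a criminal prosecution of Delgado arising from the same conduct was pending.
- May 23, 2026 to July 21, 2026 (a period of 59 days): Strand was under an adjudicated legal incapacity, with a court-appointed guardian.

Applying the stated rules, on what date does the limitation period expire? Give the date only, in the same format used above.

December 21, 2025

Because discovery on April 26, 2018 post-dates the June 20, 2016 act, accrual under the later-of rule falls on April 26, 2018.
Adding the 6 years base period to April 26, 2018 gives a deadline of April 26, 2024, before any tolling.
The period was tolled for 424 days by the written tolling agreement (January 24, 2023 to March 23, 2024), pushing the deadline to June 24, 2025.
The pending criminal prosecution from May 27, 2025 to November 23, 2025 tolled the period for 180 days, extending the deadline to December 21, 2025.
The plaintiff's legal incapacity from May 23, 2026 to July 21, 2026 began after the period had already run on December 21, 2025, so it has no tolling effect.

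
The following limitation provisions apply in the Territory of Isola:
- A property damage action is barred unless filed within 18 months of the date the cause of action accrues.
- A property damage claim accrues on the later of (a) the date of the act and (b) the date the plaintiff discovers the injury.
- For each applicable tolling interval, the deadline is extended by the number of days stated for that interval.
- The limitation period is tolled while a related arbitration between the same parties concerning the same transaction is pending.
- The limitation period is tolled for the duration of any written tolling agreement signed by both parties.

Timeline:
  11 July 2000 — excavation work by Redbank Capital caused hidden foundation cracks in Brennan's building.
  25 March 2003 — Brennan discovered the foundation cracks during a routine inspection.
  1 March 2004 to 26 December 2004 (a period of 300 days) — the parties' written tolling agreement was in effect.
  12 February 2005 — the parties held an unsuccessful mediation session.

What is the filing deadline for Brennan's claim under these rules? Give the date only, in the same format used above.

22 July 2005

Taking the later of the act (11 July 2000) and discovery (25 March 2003), the claim accrued on 25 March 2003.
Adding the 18 months base period to 25 March 2003 gives a deadline of 25 September 2004, before any tolling.
The written tolling agreement from 1 March 2004 to 26 December 2004 tolled the period for 300 days, extending the deadline to 22 July 2005.
None of the other events listed affects the running of the period under the stated rules.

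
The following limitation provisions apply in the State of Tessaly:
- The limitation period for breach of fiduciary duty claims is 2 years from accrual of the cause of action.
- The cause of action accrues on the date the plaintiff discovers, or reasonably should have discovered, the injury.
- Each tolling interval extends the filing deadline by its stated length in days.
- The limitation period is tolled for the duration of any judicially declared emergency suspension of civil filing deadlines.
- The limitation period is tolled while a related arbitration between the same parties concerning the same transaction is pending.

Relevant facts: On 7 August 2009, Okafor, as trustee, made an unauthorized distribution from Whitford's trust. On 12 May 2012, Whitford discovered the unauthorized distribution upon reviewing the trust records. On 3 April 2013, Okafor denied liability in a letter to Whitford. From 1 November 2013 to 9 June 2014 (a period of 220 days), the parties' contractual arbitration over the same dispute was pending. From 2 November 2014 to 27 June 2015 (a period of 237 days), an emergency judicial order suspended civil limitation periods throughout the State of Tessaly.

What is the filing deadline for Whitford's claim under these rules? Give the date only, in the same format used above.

Accrual is tied to discovery, so the period began on 12 May 2012 rather than on 7 August 2009 when the act occurred.
Adding the 2 years base period to 12 May 2012 gives a deadline of 12 May 2014, before any tolling.
The pending related arbitration from 1 November 2013 to 9 June 2014 tolled the period for 220 days, extending the deadline to 18 December 2014.
The emergency suspension of filing deadlines from 2 November 2014 to 27 June 2015 tolled the period for 237 days, extending the deadline to 12 August 2015.
The other events in the timeline have no effect on the limitation period under the stated rules.

12 August 2015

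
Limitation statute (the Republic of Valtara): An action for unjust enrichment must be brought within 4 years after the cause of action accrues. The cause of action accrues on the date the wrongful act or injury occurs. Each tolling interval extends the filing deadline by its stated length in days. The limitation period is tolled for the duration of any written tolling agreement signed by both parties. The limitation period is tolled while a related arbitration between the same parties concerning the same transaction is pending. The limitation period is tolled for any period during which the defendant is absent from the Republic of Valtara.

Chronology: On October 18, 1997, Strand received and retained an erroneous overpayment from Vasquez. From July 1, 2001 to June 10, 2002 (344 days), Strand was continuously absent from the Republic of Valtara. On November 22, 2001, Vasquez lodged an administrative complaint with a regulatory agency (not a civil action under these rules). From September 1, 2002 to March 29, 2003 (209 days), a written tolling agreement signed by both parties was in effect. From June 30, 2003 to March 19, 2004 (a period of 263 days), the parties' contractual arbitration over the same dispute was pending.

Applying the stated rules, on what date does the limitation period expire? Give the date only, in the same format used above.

April 24, 2003

The limitation period began to run on October 18, 1997.
The untolled deadline — 4 years after October 18, 1997 — is October 18, 2001.
The period was tolled for 344 days by the defendant's absence from the jurisdiction (July 1, 2001 to June 10, 2002), pushing the deadline to September 27, 2002.
The written tolling agreement from September 1, 2002 to March 29, 2003 tolled the period for 209 days, extending the deadline to April 24, 2003.
By the time the pending related arbitration began on June 30, 2003, the limitation period had already expired on April 24, 2003; that interval cannot revive it.
The other events in the timeline have no effect on the limitation period under the stated rules.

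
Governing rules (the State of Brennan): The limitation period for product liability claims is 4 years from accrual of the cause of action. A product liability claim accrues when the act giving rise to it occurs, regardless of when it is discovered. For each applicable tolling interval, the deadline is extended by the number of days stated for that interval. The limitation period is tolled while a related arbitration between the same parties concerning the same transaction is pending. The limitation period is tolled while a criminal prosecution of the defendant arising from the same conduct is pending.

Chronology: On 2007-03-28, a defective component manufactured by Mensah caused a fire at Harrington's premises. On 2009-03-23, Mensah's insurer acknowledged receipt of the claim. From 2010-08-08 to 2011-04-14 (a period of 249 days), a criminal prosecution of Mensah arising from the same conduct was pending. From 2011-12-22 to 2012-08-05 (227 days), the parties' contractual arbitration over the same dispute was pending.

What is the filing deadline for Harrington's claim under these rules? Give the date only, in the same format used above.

2011-12-02

The claim accrued on 2007-03-28, when the wrongful act occurred.
Adding the 4 years base period to 2007-03-28 gives a deadline of 2011-03-28, before any tolling.
The period was tolled for 249 days by the pending criminal prosecution (2010-08-08 to 2011-04-14), pushing the deadline to 2011-12-02.
The pending related arbitration from 2011-12-22 to 2012-08-05 began after the period had already run on 2011-12-02, so it has no tolling effect.
The other events in the timeline have no effect on the limitation period under the stated rules.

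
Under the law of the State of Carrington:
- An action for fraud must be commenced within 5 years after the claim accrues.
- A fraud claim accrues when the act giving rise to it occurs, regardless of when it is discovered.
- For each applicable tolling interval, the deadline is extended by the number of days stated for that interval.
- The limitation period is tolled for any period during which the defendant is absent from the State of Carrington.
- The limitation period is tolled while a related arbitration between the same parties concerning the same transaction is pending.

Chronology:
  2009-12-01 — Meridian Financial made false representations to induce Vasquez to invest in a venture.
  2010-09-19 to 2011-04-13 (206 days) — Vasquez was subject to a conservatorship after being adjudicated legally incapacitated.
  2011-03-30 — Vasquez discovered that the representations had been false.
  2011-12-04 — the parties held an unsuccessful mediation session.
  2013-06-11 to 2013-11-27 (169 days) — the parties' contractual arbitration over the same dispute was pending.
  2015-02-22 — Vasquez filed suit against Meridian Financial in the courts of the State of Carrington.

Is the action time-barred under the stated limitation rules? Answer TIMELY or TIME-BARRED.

TIMELY

Because the rule ties accrual to occurrence, the claim accrued on 2009-12-01, not on the 2011-03-30 discovery date.
5 years from 2009-12-01 is 2014-12-01.
The period was tolled for 169 days by the pending related arbitration (2013-06-11 to 2013-11-27), pushing the deadline to 2015-05-19.
The plaintiff's legal incapacity from 2010-09-19 to 2011-04-13 does not toll the period, because no stated rule makes the plaintiff's incapacity a tolling event.
None of the other events listed affects the running of the period under the stated rules.
Filing on 2015-02-22 beat the 2015-05-19 deadline — the action is timely.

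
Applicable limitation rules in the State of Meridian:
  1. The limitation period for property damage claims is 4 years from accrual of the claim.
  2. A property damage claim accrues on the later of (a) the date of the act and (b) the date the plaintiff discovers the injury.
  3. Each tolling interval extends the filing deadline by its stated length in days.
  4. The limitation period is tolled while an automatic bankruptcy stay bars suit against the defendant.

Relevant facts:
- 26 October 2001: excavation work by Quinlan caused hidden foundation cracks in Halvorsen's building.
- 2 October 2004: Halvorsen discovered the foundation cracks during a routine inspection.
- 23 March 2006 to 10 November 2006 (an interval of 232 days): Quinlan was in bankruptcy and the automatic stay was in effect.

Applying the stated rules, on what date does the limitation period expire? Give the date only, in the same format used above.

Because discovery on 2 October 2004 post-dates the 26 October 2001 act, accrual under the later-of rule falls on 2 October 2004.
Adding the 4 years base period to 2 October 2004 gives a deadline of 2 October 2008, before any tolling.
The period was tolled for 232 days by the automatic bankruptcy stay (23 March 2006 to 10 November 2006), pushing the deadline to 22 May 2009.

22 May 2009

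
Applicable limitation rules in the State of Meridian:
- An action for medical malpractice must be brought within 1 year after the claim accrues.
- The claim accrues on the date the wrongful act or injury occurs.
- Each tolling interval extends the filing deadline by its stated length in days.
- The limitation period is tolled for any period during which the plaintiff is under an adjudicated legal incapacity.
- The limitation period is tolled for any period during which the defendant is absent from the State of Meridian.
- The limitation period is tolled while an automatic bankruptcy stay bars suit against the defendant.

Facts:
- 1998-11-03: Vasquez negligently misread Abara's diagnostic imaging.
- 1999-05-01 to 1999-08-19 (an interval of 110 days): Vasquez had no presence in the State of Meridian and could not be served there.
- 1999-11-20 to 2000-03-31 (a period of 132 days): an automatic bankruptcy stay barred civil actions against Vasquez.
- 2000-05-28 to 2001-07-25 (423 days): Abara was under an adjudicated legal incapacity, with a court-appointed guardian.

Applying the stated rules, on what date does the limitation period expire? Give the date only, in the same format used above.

2001-08-29

The claim accrued on 1998-11-03, when the wrongful act occurred.
The untolled deadline — 1 year after 1998-11-03 — is 1999-11-03.
The defendant's absence from the jurisdiction from 1999-05-01 to 1999-08-19 tolled the period for 110 days, extending the deadline to 2000-02-21.
The period was tolled for 132 days by the automatic bankruptcy stay (1999-11-20 to 2000-03-31), pushing the deadline to 2000-07-02.
The plaintiff's legal incapacity from 2000-05-28 to 2001-07-25 tolled the period for 423 days, extending the deadline to 2001-08-29.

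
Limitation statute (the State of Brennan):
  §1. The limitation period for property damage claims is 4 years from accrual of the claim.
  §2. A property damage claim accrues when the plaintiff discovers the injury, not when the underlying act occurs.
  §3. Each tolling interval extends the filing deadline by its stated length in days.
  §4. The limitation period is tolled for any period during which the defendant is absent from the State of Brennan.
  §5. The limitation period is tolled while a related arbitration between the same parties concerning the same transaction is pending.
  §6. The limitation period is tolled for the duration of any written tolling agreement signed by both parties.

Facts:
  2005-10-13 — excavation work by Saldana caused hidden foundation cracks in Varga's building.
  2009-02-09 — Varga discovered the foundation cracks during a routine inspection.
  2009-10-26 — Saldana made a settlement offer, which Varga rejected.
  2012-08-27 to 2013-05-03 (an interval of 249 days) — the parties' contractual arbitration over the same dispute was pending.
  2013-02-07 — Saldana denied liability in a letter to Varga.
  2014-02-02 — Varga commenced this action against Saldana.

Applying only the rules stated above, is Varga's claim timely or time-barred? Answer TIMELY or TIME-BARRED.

Accrual is tied to discovery, so the period began on 2009-02-09 rather than on 2005-10-13 when the act occurred.
4 years from 2009-02-09 is 2013-02-09.
Because the pending related arbitration ran from 2012-08-27 to 2013-05-03, the deadline is extended by 249 days to 2013-10-16.
None of the other events listed affects the running of the period under the stated rules.
Varga filed on 2014-02-02, after the 2013-10-16 deadline, so the action is time-barred.

TIME-BARRED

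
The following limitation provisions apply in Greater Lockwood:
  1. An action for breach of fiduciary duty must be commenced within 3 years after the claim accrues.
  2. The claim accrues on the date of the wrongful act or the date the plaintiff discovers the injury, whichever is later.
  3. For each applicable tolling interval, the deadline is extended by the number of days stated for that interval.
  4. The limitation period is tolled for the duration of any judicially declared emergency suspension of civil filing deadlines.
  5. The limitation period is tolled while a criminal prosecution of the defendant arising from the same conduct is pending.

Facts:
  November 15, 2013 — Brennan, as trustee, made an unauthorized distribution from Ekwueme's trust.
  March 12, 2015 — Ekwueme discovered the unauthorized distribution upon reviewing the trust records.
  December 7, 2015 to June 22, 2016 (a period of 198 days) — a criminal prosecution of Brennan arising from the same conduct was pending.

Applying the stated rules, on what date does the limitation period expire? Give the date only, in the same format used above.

The claim accrued on March 12, 2015 — the later of the November 15, 2013 act and the March 12, 2015 discovery.
The untolled deadline — 3 years after March 12, 2015 — is March 12, 2018.
The pending criminal prosecution from December 7, 2015 to June 22, 2016 tolled the period for 198 days, extending the deadline to September 26, 2018.

September 26, 2018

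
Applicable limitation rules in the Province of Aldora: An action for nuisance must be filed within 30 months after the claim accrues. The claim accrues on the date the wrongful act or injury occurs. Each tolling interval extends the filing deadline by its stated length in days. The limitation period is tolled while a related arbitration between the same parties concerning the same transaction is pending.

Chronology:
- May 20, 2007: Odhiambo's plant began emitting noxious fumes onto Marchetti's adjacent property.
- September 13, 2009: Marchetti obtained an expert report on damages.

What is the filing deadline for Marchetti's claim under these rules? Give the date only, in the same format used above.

The limitation period began to run on May 20, 2007.
Adding the 30 months base period to May 20, 2007 gives a deadline of November 20, 2009, before any tolling.
The other events in the timeline have no effect on the limitation period under the stated rules.

November 20, 2009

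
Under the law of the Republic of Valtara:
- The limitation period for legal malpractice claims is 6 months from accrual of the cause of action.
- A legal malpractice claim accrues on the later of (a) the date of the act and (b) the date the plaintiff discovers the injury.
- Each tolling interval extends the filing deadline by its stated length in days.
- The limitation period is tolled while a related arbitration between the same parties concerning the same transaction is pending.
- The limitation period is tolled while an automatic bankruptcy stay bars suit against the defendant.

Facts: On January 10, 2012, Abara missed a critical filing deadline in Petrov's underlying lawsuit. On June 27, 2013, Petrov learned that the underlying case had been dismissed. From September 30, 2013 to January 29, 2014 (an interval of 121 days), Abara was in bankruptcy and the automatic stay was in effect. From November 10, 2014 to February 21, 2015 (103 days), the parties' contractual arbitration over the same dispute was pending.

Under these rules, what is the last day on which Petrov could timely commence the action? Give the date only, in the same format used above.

Because discovery on June 27, 2013 post-dates the January 10, 2012 act, accrual under the later-of rule falls on June 27, 2013.
The untolled deadline — 6 months after June 27, 2013 — is December 27, 2013.
The period was tolled for 121 days by the automatic bankruptcy stay (September 30, 2013 to January 29, 2014), pushing the deadline to April 27, 2014.
By the time the pending related arbitration began on November 10, 2014, the limitation period had already expired on April 27, 2014; that interval cannot revive it.

April 27, 2014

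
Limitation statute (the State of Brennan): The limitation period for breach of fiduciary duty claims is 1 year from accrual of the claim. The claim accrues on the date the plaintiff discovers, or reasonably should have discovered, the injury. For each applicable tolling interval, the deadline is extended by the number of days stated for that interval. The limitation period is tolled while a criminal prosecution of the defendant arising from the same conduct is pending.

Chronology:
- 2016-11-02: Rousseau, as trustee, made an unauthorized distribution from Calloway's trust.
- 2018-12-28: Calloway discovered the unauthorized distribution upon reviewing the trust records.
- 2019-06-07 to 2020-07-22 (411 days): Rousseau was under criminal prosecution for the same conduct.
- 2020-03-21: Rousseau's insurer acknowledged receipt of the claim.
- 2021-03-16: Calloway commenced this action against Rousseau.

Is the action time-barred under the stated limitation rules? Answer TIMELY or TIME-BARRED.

The claim did not accrue until Calloway discovered the injury on 2018-12-28; the 2016-11-02 act date does not start the clock under the stated rule.
Adding the 1 year base period to 2018-12-28 gives a deadline of 2019-12-28, before any tolling.
The pending criminal prosecution from 2019-06-07 to 2020-07-22 tolled the period for 411 days, extending the deadline to 2021-02-11.
The other events in the timeline have no effect on the limitation period under the stated rules.
Calloway filed on 2021-03-16, after the 2021-02-11 deadline, so the action is time-barred.

TIME-BARRED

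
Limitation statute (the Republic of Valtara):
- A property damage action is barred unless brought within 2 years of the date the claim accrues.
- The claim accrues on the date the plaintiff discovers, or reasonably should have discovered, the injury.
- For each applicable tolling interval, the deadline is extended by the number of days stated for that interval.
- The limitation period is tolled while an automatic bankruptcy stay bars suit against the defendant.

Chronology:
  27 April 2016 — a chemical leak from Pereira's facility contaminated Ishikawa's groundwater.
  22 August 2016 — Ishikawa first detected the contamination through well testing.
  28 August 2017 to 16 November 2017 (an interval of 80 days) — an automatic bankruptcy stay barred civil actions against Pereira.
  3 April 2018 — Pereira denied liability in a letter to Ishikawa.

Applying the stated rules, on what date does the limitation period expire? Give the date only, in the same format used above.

The claim did not accrue until Ishikawa discovered the injury on 22 August 2016; the 27 April 2016 act date does not start the clock under the stated rule.
The untolled deadline — 2 years after 22 August 2016 — is 22 August 2018.
The automatic bankruptcy stay from 28 August 2017 to 16 November 2017 tolled the period for 80 days, extending the deadline to 10 November 2018.
None of the other events listed affects the running of the period under the stated rules.

10 November 2018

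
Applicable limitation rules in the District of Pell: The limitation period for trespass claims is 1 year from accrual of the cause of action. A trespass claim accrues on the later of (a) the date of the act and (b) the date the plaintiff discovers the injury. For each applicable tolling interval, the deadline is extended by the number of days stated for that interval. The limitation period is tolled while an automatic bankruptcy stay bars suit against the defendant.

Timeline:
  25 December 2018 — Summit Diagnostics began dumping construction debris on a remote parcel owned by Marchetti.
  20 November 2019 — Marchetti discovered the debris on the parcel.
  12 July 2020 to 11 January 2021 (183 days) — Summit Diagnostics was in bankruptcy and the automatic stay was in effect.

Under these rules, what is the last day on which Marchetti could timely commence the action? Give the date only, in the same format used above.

22 May 2021

The claim accrued on 20 November 2019 — the later of the 25 December 2018 act and the 20 November 2019 discovery.
The untolled deadline — 1 year after 20 November 2019 — is 20 November 2020.
The period was tolled for 183 days by the automatic bankruptcy stay (12 July 2020 to 11 January 2021), pushing the deadline to 22 May 2021.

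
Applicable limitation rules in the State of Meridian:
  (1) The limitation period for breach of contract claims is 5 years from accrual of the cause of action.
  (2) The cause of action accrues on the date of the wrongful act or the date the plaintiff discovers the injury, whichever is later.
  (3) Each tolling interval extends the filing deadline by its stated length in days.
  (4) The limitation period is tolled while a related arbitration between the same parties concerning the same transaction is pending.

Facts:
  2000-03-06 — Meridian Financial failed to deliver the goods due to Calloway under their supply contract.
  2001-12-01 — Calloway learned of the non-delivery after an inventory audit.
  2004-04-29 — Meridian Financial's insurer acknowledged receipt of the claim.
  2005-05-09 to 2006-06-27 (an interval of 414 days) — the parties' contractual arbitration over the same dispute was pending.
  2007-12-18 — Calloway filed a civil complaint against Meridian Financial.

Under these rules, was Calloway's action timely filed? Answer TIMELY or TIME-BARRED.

The claim accrued on 2001-12-01 — the later of the 2000-03-06 act and the 2001-12-01 discovery.
5 years from 2001-12-01 is 2006-12-01.
The pending related arbitration from 2005-05-09 to 2006-06-27 tolled the period for 414 days, extending the deadline to 2008-01-19.
None of the other events listed affects the running of the period under the stated rules.
The 2007-12-18 filing precedes the 2008-01-19 deadline; the claim is timely.

TIMELY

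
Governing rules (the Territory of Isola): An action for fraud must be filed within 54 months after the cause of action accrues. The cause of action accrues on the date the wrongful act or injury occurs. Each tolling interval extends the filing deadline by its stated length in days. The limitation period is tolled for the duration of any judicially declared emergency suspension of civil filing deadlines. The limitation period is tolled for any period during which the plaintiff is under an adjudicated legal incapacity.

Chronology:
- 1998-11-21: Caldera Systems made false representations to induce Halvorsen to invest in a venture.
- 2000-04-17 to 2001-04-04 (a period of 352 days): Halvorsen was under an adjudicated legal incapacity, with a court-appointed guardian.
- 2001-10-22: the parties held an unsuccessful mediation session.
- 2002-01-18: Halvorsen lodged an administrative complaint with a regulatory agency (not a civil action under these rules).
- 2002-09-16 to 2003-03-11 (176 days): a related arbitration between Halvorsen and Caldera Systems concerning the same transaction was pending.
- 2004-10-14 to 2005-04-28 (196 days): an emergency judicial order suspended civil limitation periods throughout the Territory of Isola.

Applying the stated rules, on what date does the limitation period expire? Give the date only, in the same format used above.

2004-05-07

The claim accrued on 1998-11-21, when the wrongful act occurred.
The untolled deadline — 54 months after 1998-11-21 — is 2003-05-21.
The period was tolled for 352 days by the plaintiff's legal incapacity (2000-04-17 to 2001-04-04), pushing the deadline to 2004-05-07.
The emergency suspension of filing deadlines starting 2004-10-14 came too late — the period had run on 2004-05-07 — and so does not extend the deadline.
No stated provision tolls the period for a pending arbitration, so the interval from 2002-09-16 to 2003-03-11 has no effect on the deadline.
None of the other events listed affects the running of the period under the stated rules.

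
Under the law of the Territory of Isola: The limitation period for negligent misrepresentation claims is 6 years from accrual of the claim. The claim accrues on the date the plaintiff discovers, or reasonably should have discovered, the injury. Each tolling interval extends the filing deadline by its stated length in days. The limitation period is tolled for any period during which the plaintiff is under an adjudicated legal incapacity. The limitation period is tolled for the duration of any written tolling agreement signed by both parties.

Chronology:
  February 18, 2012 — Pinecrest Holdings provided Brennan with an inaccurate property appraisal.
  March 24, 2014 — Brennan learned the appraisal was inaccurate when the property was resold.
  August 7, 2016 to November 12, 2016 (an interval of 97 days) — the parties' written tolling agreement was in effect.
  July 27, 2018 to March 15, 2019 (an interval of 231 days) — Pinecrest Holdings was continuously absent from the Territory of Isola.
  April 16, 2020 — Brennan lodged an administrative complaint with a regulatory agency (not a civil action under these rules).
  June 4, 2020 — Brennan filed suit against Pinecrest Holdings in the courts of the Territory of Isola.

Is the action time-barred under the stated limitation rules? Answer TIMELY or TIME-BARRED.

TIMELY

Accrual is tied to discovery, so the period began on March 24, 2014 rather than on February 18, 2012 when the act occurred.
Adding the 6 years base period to March 24, 2014 gives a deadline of March 24, 2020, before any tolling.
The period was tolled for 97 days by the written tolling agreement (August 7, 2016 to November 12, 2016), pushing the deadline to June 29, 2020.
Although the defendant's absence ran from July 27, 2018 to March 15, 2019, the stated rules do not make that a tolling event, so it is disregarded.
None of the other events listed affects the running of the period under the stated rules.
Filing on June 4, 2020 beat the June 29, 2020 deadline — the action is timely.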